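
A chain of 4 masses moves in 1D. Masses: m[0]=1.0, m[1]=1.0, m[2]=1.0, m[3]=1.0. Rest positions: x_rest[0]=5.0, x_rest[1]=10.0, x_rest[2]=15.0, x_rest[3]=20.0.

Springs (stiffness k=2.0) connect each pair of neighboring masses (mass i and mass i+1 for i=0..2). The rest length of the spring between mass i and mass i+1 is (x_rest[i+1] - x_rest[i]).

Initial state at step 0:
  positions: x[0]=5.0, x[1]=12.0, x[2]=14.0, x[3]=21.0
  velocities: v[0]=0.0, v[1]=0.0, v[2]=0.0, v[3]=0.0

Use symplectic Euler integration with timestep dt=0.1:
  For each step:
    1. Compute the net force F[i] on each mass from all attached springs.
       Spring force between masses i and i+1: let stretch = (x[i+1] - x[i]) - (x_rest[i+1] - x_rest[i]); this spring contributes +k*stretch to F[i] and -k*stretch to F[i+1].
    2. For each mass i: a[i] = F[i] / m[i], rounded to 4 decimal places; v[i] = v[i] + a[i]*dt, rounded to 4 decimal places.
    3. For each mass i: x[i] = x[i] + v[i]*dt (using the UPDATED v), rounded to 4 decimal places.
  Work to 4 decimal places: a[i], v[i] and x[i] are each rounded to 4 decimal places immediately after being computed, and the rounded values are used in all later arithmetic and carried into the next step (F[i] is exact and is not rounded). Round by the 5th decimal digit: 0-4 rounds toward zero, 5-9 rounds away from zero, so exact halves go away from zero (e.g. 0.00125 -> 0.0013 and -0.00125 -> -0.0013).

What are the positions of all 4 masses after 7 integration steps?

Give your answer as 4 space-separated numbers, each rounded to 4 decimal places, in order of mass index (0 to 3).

Answer: 5.8054 9.9644 16.0357 20.1946

Derivation:
Step 0: x=[5.0000 12.0000 14.0000 21.0000] v=[0.0000 0.0000 0.0000 0.0000]
Step 1: x=[5.0400 11.9000 14.1000 20.9600] v=[0.4000 -1.0000 1.0000 -0.4000]
Step 2: x=[5.1172 11.7068 14.2932 20.8828] v=[0.7720 -1.9320 1.9320 -0.7720]
Step 3: x=[5.2262 11.4335 14.5665 20.7738] v=[1.0899 -2.7326 2.7326 -1.0899]
Step 4: x=[5.3593 11.0988 14.9013 20.6407] v=[1.3314 -3.3475 3.3475 -1.3314]
Step 5: x=[5.5072 10.7253 15.2748 20.4928] v=[1.4793 -3.7349 3.7349 -1.4793]
Step 6: x=[5.6595 10.3384 15.6617 20.3405] v=[1.5229 -3.8686 3.8686 -1.5229]
Step 7: x=[5.8054 9.9644 16.0357 20.1946] v=[1.4587 -3.7397 3.7397 -1.4587]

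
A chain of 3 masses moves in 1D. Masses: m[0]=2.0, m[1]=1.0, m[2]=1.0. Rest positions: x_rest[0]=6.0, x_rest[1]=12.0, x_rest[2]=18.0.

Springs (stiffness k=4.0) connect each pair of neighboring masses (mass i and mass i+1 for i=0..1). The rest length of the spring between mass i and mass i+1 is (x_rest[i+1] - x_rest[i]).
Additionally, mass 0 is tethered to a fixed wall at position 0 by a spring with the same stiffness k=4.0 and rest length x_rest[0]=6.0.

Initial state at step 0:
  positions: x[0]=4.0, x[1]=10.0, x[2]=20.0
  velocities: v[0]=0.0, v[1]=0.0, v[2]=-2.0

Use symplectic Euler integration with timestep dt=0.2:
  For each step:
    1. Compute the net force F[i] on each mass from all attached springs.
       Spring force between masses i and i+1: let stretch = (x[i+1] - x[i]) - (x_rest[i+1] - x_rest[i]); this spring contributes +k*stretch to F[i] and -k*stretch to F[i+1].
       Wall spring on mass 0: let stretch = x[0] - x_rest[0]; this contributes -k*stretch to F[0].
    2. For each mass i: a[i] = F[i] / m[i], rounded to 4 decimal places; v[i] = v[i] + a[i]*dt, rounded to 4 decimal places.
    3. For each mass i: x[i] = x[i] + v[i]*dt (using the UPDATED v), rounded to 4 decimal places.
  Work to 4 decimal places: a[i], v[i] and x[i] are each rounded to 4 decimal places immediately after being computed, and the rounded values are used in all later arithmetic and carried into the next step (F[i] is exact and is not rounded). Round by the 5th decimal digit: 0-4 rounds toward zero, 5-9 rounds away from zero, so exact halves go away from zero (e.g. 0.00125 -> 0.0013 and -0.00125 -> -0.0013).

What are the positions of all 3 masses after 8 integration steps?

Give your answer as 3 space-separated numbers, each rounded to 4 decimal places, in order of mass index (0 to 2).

Step 0: x=[4.0000 10.0000 20.0000] v=[0.0000 0.0000 -2.0000]
Step 1: x=[4.1600 10.6400 18.9600] v=[0.8000 3.2000 -5.2000]
Step 2: x=[4.5056 11.5744 17.5488] v=[1.7280 4.6720 -7.0560]
Step 3: x=[5.0563 12.3337 16.1417] v=[2.7533 3.7965 -7.0355]
Step 4: x=[5.7846 12.5379 15.0853] v=[3.6417 1.0210 -5.2819]
Step 5: x=[6.5904 12.0692 14.5813] v=[4.0292 -2.3437 -2.5198]
Step 6: x=[7.3073 11.1258 14.6354] v=[3.5846 -4.7171 0.2705]
Step 7: x=[7.7451 10.1330 15.0880] v=[2.1891 -4.9642 2.2628]
Step 8: x=[7.7543 9.5509 15.7078] v=[0.0462 -2.9105 3.0988]

Answer: 7.7543 9.5509 15.7078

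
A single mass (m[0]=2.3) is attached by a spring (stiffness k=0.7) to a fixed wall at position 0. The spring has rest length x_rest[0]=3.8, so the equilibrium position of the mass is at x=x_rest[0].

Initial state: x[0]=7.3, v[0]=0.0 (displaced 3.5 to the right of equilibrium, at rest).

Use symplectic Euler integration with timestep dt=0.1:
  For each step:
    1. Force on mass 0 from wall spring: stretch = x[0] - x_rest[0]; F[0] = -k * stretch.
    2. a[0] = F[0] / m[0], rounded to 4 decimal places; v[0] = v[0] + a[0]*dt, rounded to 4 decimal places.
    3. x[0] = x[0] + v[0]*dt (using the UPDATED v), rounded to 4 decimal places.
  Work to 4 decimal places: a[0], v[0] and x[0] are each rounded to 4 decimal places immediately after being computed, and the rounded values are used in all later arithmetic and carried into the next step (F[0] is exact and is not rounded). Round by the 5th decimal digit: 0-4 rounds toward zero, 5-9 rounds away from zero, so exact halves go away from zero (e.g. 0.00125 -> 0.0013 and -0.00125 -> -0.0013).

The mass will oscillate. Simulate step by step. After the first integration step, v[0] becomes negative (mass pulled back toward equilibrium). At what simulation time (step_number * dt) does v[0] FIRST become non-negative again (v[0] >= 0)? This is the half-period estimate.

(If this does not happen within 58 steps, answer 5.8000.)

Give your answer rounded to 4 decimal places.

Answer: 5.7000

Derivation:
Step 0: x=[7.3000] v=[0.0000]
Step 1: x=[7.2894] v=[-0.1065]
Step 2: x=[7.2681] v=[-0.2127]
Step 3: x=[7.2363] v=[-0.3183]
Step 4: x=[7.1940] v=[-0.4229]
Step 5: x=[7.1414] v=[-0.5262]
Step 6: x=[7.0786] v=[-0.6279]
Step 7: x=[7.0058] v=[-0.7277]
Step 8: x=[6.9233] v=[-0.8253]
Step 9: x=[6.8313] v=[-0.9204]
Step 10: x=[6.7300] v=[-1.0127]
Step 11: x=[6.6198] v=[-1.1019]
Step 12: x=[6.5010] v=[-1.1877]
Step 13: x=[6.3740] v=[-1.2699]
Step 14: x=[6.2392] v=[-1.3482]
Step 15: x=[6.0970] v=[-1.4224]
Step 16: x=[5.9478] v=[-1.4923]
Step 17: x=[5.7920] v=[-1.5577]
Step 18: x=[5.6302] v=[-1.6183]
Step 19: x=[5.4628] v=[-1.6740]
Step 20: x=[5.2903] v=[-1.7246]
Step 21: x=[5.1133] v=[-1.7700]
Step 22: x=[4.9323] v=[-1.8100]
Step 23: x=[4.7479] v=[-1.8445]
Step 24: x=[4.5606] v=[-1.8734]
Step 25: x=[4.3709] v=[-1.8966]
Step 26: x=[4.1795] v=[-1.9140]
Step 27: x=[3.9869] v=[-1.9256]
Step 28: x=[3.7938] v=[-1.9313]
Step 29: x=[3.6007] v=[-1.9311]
Step 30: x=[3.4082] v=[-1.9250]
Step 31: x=[3.2169] v=[-1.9131]
Step 32: x=[3.0274] v=[-1.8954]
Step 33: x=[2.8402] v=[-1.8719]
Step 34: x=[2.6559] v=[-1.8427]
Step 35: x=[2.4751] v=[-1.8079]
Step 36: x=[2.2983] v=[-1.7676]
Step 37: x=[2.1261] v=[-1.7219]
Step 38: x=[1.9590] v=[-1.6710]
Step 39: x=[1.7975] v=[-1.6150]
Step 40: x=[1.6421] v=[-1.5541]
Step 41: x=[1.4933] v=[-1.4884]
Step 42: x=[1.3515] v=[-1.4182]
Step 43: x=[1.2171] v=[-1.3437]
Step 44: x=[1.0906] v=[-1.2651]
Step 45: x=[0.9723] v=[-1.1826]
Step 46: x=[0.8627] v=[-1.0965]
Step 47: x=[0.7620] v=[-1.0071]
Step 48: x=[0.6705] v=[-0.9146]
Step 49: x=[0.5886] v=[-0.8194]
Step 50: x=[0.5164] v=[-0.7217]
Step 51: x=[0.4542] v=[-0.6218]
Step 52: x=[0.4022] v=[-0.5200]
Step 53: x=[0.3605] v=[-0.4166]
Step 54: x=[0.3293] v=[-0.3119]
Step 55: x=[0.3087] v=[-0.2063]
Step 56: x=[0.2987] v=[-0.1000]
Step 57: x=[0.2994] v=[0.0066]
First v>=0 after going negative at step 57, time=5.7000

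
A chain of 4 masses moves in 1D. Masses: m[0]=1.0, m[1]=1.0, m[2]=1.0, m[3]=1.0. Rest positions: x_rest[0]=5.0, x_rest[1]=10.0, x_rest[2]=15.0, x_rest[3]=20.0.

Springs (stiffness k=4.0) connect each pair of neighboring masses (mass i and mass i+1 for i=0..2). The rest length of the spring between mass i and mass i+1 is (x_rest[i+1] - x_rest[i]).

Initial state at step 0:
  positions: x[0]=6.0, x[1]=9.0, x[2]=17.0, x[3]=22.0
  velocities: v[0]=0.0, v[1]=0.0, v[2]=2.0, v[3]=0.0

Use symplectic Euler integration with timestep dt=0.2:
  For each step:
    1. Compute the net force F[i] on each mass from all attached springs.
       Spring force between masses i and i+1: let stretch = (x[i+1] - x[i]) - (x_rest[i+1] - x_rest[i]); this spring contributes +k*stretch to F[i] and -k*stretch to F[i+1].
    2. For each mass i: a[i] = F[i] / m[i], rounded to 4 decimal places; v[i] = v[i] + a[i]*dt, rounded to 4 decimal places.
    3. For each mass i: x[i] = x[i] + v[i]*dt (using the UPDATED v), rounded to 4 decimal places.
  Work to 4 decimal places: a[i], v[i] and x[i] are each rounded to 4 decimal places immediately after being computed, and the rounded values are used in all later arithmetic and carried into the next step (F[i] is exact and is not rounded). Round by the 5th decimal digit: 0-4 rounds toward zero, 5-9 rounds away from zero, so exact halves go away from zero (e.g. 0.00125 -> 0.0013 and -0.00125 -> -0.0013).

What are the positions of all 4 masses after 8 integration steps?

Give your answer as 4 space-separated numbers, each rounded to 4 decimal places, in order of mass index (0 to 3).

Answer: 8.2189 10.6999 17.3655 20.9154

Derivation:
Step 0: x=[6.0000 9.0000 17.0000 22.0000] v=[0.0000 0.0000 2.0000 0.0000]
Step 1: x=[5.6800 9.8000 16.9200 22.0000] v=[-1.6000 4.0000 -0.4000 0.0000]
Step 2: x=[5.2192 11.0800 16.5136 21.9872] v=[-2.3040 6.4000 -2.0320 -0.0640]
Step 3: x=[4.8961 12.2916 16.1136 21.8986] v=[-1.6154 6.0582 -2.0000 -0.4429]
Step 4: x=[4.9563 12.9315 16.0277 21.6844] v=[0.3010 3.1994 -0.4296 -1.0709]
Step 5: x=[5.4925 12.7907 16.3515 21.3651] v=[2.6812 -0.7038 1.6188 -1.5963]
Step 6: x=[6.3965 12.0520 16.9077 21.0437] v=[4.5198 -3.6937 2.7810 -1.6072]
Step 7: x=[7.4053 11.1853 17.3487 20.8605] v=[5.0442 -4.3335 2.2052 -0.9160]
Step 8: x=[8.2189 10.6999 17.3655 20.9154] v=[4.0682 -2.4268 0.0839 0.2746]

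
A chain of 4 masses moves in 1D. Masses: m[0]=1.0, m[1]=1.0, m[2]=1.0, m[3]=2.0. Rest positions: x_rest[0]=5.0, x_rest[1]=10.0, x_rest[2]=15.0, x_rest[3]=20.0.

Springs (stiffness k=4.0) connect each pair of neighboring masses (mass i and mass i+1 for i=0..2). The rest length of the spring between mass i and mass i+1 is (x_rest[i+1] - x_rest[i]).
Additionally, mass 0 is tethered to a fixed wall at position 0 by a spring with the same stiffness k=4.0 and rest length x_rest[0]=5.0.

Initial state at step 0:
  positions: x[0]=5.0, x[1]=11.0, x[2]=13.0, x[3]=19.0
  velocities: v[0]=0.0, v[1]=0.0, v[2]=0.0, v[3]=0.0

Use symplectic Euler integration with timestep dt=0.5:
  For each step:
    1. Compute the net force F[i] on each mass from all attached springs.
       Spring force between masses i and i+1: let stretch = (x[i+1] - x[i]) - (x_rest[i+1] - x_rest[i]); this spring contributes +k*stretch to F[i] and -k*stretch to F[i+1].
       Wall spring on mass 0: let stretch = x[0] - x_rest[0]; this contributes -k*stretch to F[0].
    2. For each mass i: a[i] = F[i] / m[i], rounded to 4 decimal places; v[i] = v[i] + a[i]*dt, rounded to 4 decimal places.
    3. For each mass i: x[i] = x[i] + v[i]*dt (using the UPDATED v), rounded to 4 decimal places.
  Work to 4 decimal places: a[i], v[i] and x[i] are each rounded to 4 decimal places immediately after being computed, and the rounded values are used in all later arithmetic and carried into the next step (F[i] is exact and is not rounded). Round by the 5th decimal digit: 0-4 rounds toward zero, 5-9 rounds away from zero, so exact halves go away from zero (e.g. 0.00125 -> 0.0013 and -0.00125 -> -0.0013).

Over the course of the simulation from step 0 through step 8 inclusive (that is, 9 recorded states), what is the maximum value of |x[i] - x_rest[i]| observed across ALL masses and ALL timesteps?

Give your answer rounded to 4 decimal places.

Step 0: x=[5.0000 11.0000 13.0000 19.0000] v=[0.0000 0.0000 0.0000 0.0000]
Step 1: x=[6.0000 7.0000 17.0000 18.5000] v=[2.0000 -8.0000 8.0000 -1.0000]
Step 2: x=[2.0000 12.0000 12.5000 19.7500] v=[-8.0000 10.0000 -9.0000 2.5000]
Step 3: x=[6.0000 7.5000 14.7500 19.8750] v=[8.0000 -9.0000 4.5000 0.2500]
Step 4: x=[5.5000 8.7500 14.8750 19.9375] v=[-1.0000 2.5000 0.2500 0.1250]
Step 5: x=[2.7500 12.8750 13.9375 19.9688] v=[-5.5000 8.2500 -1.8750 0.0625]
Step 6: x=[7.3750 7.9375 17.9688 19.4844] v=[9.2500 -9.8750 8.0626 -0.9688]
Step 7: x=[5.1875 12.4688 13.4844 20.7422] v=[-4.3750 9.0626 -8.9688 2.5156]
Step 8: x=[5.0938 10.7344 15.2422 20.8711] v=[-0.1874 -3.4688 3.5156 0.2578]
Max displacement = 3.0000

Answer: 3.0000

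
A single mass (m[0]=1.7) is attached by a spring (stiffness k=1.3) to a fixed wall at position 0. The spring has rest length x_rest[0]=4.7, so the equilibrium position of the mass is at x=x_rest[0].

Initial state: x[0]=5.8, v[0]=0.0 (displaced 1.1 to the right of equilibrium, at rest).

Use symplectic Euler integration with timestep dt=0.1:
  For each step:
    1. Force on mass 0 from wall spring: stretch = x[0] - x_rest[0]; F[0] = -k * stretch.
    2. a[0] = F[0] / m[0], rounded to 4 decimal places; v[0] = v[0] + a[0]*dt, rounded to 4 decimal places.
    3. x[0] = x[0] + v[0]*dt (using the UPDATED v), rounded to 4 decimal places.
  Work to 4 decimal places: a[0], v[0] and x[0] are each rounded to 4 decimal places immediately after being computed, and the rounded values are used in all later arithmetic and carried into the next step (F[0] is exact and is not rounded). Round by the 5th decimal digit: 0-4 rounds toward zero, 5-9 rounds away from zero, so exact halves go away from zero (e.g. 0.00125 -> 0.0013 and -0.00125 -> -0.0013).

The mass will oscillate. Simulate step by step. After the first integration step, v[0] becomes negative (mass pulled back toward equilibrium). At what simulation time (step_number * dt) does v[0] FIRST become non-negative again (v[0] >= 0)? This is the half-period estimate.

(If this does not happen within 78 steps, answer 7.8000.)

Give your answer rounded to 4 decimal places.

Answer: 3.6000

Derivation:
Step 0: x=[5.8000] v=[0.0000]
Step 1: x=[5.7916] v=[-0.0841]
Step 2: x=[5.7748] v=[-0.1676]
Step 3: x=[5.7498] v=[-0.2498]
Step 4: x=[5.7168] v=[-0.3301]
Step 5: x=[5.6760] v=[-0.4079]
Step 6: x=[5.6278] v=[-0.4825]
Step 7: x=[5.5725] v=[-0.5535]
Step 8: x=[5.5105] v=[-0.6202]
Step 9: x=[5.4423] v=[-0.6822]
Step 10: x=[5.3684] v=[-0.7390]
Step 11: x=[5.2894] v=[-0.7901]
Step 12: x=[5.2059] v=[-0.8352]
Step 13: x=[5.1185] v=[-0.8739]
Step 14: x=[5.0279] v=[-0.9059]
Step 15: x=[4.9348] v=[-0.9310]
Step 16: x=[4.8399] v=[-0.9490]
Step 17: x=[4.7439] v=[-0.9597]
Step 18: x=[4.6476] v=[-0.9631]
Step 19: x=[4.5517] v=[-0.9591]
Step 20: x=[4.4569] v=[-0.9478]
Step 21: x=[4.3640] v=[-0.9292]
Step 22: x=[4.2737] v=[-0.9035]
Step 23: x=[4.1866] v=[-0.8709]
Step 24: x=[4.1034] v=[-0.8316]
Step 25: x=[4.0248] v=[-0.7860]
Step 26: x=[3.9514] v=[-0.7344]
Step 27: x=[3.8837] v=[-0.6772]
Step 28: x=[3.8222] v=[-0.6148]
Step 29: x=[3.7674] v=[-0.5477]
Step 30: x=[3.7198] v=[-0.4764]
Step 31: x=[3.6797] v=[-0.4014]
Step 32: x=[3.6474] v=[-0.3234]
Step 33: x=[3.6231] v=[-0.2429]
Step 34: x=[3.6070] v=[-0.1606]
Step 35: x=[3.5993] v=[-0.0770]
Step 36: x=[3.6000] v=[0.0072]
First v>=0 after going negative at step 36, time=3.6000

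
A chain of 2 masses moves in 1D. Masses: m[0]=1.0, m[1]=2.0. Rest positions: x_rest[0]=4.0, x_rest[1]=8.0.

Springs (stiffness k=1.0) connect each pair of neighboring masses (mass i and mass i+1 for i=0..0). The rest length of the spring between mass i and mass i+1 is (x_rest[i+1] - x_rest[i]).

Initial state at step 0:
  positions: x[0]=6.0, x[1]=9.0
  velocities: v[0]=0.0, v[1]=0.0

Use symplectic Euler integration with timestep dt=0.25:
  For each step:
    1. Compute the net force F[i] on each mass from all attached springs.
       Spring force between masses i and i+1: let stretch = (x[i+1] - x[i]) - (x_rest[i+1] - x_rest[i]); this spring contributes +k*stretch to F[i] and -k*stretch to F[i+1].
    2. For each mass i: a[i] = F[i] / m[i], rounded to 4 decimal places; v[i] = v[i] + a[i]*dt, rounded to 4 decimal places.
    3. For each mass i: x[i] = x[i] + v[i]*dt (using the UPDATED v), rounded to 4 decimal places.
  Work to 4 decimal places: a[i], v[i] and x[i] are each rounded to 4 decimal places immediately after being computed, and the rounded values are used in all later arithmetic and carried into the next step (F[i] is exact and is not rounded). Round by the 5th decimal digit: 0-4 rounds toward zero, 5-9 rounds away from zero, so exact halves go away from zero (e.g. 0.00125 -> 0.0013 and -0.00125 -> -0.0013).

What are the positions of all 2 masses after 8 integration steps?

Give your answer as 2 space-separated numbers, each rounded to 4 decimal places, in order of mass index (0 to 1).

Answer: 4.7510 9.6250

Derivation:
Step 0: x=[6.0000 9.0000] v=[0.0000 0.0000]
Step 1: x=[5.9375 9.0313] v=[-0.2500 0.1250]
Step 2: x=[5.8184 9.0909] v=[-0.4766 0.2383]
Step 3: x=[5.6538 9.1732] v=[-0.6585 0.3293]
Step 4: x=[5.4591 9.2706] v=[-0.7787 0.3894]
Step 5: x=[5.2527 9.3739] v=[-0.8258 0.4130]
Step 6: x=[5.0538 9.4734] v=[-0.7955 0.3979]
Step 7: x=[4.8812 9.5598] v=[-0.6906 0.3455]
Step 8: x=[4.7510 9.6250] v=[-0.5210 0.2607]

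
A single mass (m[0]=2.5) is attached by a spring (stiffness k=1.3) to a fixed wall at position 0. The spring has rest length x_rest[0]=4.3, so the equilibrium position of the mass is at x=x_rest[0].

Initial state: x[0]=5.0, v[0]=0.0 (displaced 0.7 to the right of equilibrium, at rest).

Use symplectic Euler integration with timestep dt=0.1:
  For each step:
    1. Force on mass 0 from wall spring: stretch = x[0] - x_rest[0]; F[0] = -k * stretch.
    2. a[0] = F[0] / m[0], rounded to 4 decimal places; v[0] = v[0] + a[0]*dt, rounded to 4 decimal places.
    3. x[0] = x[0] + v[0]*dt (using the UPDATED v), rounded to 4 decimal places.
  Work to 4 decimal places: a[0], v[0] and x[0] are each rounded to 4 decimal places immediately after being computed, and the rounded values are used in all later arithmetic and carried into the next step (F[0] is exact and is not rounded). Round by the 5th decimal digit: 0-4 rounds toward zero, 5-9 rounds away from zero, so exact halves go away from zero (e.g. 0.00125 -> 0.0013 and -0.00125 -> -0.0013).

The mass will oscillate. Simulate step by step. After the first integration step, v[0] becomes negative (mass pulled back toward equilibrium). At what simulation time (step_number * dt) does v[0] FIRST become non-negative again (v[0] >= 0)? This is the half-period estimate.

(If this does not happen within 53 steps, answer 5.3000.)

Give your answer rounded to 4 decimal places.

Answer: 4.4000

Derivation:
Step 0: x=[5.0000] v=[0.0000]
Step 1: x=[4.9964] v=[-0.0364]
Step 2: x=[4.9891] v=[-0.0726]
Step 3: x=[4.9783] v=[-0.1084]
Step 4: x=[4.9639] v=[-0.1437]
Step 5: x=[4.9461] v=[-0.1782]
Step 6: x=[4.9249] v=[-0.2118]
Step 7: x=[4.9005] v=[-0.2443]
Step 8: x=[4.8730] v=[-0.2755]
Step 9: x=[4.8425] v=[-0.3053]
Step 10: x=[4.8092] v=[-0.3335]
Step 11: x=[4.7732] v=[-0.3600]
Step 12: x=[4.7347] v=[-0.3846]
Step 13: x=[4.6940] v=[-0.4072]
Step 14: x=[4.6512] v=[-0.4277]
Step 15: x=[4.6066] v=[-0.4460]
Step 16: x=[4.5604] v=[-0.4619]
Step 17: x=[4.5129] v=[-0.4754]
Step 18: x=[4.4643] v=[-0.4865]
Step 19: x=[4.4148] v=[-0.4950]
Step 20: x=[4.3647] v=[-0.5010]
Step 21: x=[4.3143] v=[-0.5044]
Step 22: x=[4.2638] v=[-0.5051]
Step 23: x=[4.2135] v=[-0.5032]
Step 24: x=[4.1636] v=[-0.4987]
Step 25: x=[4.1144] v=[-0.4916]
Step 26: x=[4.0662] v=[-0.4820]
Step 27: x=[4.0192] v=[-0.4698]
Step 28: x=[3.9737] v=[-0.4552]
Step 29: x=[3.9299] v=[-0.4382]
Step 30: x=[3.8880] v=[-0.4190]
Step 31: x=[3.8482] v=[-0.3976]
Step 32: x=[3.8108] v=[-0.3741]
Step 33: x=[3.7759] v=[-0.3487]
Step 34: x=[3.7438] v=[-0.3215]
Step 35: x=[3.7145] v=[-0.2926]
Step 36: x=[3.6883] v=[-0.2622]
Step 37: x=[3.6653] v=[-0.2304]
Step 38: x=[3.6456] v=[-0.1974]
Step 39: x=[3.6293] v=[-0.1634]
Step 40: x=[3.6165] v=[-0.1285]
Step 41: x=[3.6072] v=[-0.0930]
Step 42: x=[3.6015] v=[-0.0570]
Step 43: x=[3.5994] v=[-0.0207]
Step 44: x=[3.6010] v=[0.0157]
First v>=0 after going negative at step 44, time=4.4000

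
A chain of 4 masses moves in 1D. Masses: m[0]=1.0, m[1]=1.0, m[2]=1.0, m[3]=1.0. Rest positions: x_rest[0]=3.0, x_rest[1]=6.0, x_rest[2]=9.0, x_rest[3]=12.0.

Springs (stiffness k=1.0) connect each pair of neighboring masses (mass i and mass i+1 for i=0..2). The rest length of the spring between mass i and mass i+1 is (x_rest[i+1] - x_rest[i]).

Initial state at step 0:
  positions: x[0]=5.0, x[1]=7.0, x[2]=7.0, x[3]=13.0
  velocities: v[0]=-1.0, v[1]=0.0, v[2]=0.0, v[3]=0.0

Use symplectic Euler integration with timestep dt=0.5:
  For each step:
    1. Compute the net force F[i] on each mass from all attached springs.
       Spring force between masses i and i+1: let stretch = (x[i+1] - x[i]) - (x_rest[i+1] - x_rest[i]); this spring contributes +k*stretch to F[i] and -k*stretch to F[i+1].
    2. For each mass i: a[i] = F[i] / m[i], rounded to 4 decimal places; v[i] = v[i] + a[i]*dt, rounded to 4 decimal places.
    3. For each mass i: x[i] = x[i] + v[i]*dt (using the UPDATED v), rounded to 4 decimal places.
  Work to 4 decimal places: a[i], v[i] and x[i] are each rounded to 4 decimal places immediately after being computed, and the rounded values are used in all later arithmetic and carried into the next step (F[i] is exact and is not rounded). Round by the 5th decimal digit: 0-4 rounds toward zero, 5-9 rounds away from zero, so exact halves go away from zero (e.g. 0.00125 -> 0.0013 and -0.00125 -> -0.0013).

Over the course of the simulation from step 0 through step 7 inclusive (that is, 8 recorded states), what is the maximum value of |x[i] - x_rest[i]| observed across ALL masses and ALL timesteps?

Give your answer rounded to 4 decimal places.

Answer: 2.4688

Derivation:
Step 0: x=[5.0000 7.0000 7.0000 13.0000] v=[-1.0000 0.0000 0.0000 0.0000]
Step 1: x=[4.2500 6.5000 8.5000 12.2500] v=[-1.5000 -1.0000 3.0000 -1.5000]
Step 2: x=[3.3125 5.9375 10.4375 11.3125] v=[-1.8750 -1.1250 3.8750 -1.8750]
Step 3: x=[2.2813 5.8438 11.4688 10.9063] v=[-2.0625 -0.1875 2.0625 -0.8125]
Step 4: x=[1.3907 6.2657 10.9532 11.3907] v=[-1.7813 0.8438 -1.0313 0.9688]
Step 5: x=[0.9688 6.6408 9.3751 12.5158] v=[-0.8438 0.7501 -3.1563 2.2501]
Step 6: x=[1.2149 6.2814 7.8986 13.6057] v=[0.4922 -0.7188 -2.9531 2.1798]
Step 7: x=[1.9777 5.0597 7.4445 14.0189] v=[1.5255 -2.4435 -0.9082 0.8263]
Max displacement = 2.4688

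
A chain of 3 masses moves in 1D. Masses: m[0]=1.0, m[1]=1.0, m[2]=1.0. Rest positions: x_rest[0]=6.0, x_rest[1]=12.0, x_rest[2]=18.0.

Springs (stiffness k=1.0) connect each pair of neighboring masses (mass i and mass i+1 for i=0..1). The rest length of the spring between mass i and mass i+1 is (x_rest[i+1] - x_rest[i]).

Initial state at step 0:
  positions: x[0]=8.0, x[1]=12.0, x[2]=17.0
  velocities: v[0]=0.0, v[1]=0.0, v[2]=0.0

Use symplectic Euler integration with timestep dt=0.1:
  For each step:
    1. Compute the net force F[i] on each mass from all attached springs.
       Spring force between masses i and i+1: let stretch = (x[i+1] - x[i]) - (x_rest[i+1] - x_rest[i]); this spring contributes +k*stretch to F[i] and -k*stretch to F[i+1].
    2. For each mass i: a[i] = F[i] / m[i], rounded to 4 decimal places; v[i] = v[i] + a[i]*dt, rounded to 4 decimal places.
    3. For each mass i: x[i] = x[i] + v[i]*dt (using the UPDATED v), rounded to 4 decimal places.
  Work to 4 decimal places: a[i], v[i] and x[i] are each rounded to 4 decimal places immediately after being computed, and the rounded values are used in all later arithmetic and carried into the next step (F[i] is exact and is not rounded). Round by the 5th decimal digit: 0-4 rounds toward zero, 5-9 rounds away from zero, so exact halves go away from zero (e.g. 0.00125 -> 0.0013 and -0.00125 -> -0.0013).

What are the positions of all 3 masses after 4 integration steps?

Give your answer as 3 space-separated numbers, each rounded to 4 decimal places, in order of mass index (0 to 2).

Step 0: x=[8.0000 12.0000 17.0000] v=[0.0000 0.0000 0.0000]
Step 1: x=[7.9800 12.0100 17.0100] v=[-0.2000 0.1000 0.1000]
Step 2: x=[7.9403 12.0297 17.0300] v=[-0.3970 0.1970 0.2000]
Step 3: x=[7.8815 12.0585 17.0600] v=[-0.5881 0.2881 0.3000]
Step 4: x=[7.8045 12.0956 17.1000] v=[-0.7704 0.3706 0.3999]

Answer: 7.8045 12.0956 17.1000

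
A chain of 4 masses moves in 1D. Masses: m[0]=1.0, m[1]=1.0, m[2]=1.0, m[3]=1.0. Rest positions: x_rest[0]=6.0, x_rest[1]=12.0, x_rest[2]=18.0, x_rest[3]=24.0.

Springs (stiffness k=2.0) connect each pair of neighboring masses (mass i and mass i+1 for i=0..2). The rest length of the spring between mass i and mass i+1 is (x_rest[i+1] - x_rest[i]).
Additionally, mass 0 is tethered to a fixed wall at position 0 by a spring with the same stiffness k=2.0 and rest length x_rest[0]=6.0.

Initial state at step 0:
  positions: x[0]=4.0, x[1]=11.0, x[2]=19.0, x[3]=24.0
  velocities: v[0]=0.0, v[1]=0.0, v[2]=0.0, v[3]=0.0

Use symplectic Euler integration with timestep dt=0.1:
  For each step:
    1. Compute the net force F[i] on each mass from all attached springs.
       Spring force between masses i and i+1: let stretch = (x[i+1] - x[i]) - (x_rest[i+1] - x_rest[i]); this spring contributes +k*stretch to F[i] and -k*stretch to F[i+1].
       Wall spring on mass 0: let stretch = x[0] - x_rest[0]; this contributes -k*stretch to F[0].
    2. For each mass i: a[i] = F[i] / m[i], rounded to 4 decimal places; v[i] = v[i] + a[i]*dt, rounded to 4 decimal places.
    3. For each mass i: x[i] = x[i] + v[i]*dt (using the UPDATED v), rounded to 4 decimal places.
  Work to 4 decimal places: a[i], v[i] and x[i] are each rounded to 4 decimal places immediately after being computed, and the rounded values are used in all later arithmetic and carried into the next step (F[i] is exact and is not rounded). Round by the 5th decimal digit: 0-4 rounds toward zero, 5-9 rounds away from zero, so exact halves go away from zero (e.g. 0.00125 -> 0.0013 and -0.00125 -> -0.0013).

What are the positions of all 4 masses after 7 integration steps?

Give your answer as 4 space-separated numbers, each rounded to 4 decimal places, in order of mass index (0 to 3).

Answer: 5.4412 11.4702 17.6879 24.3778

Derivation:
Step 0: x=[4.0000 11.0000 19.0000 24.0000] v=[0.0000 0.0000 0.0000 0.0000]
Step 1: x=[4.0600 11.0200 18.9400 24.0200] v=[0.6000 0.2000 -0.6000 0.2000]
Step 2: x=[4.1780 11.0592 18.8232 24.0584] v=[1.1800 0.3920 -1.1680 0.3840]
Step 3: x=[4.3501 11.1161 18.6558 24.1121] v=[1.7206 0.5686 -1.6738 0.5370]
Step 4: x=[4.5705 11.1884 18.4468 24.1767] v=[2.2038 0.7233 -2.0905 0.6457]
Step 5: x=[4.8318 11.2735 18.2072 24.2467] v=[2.6133 0.8514 -2.3962 0.6997]
Step 6: x=[5.1253 11.3685 17.9497 24.3159] v=[2.9353 0.9498 -2.5750 0.6918]
Step 7: x=[5.4412 11.4702 17.6879 24.3778] v=[3.1589 1.0174 -2.6180 0.6186]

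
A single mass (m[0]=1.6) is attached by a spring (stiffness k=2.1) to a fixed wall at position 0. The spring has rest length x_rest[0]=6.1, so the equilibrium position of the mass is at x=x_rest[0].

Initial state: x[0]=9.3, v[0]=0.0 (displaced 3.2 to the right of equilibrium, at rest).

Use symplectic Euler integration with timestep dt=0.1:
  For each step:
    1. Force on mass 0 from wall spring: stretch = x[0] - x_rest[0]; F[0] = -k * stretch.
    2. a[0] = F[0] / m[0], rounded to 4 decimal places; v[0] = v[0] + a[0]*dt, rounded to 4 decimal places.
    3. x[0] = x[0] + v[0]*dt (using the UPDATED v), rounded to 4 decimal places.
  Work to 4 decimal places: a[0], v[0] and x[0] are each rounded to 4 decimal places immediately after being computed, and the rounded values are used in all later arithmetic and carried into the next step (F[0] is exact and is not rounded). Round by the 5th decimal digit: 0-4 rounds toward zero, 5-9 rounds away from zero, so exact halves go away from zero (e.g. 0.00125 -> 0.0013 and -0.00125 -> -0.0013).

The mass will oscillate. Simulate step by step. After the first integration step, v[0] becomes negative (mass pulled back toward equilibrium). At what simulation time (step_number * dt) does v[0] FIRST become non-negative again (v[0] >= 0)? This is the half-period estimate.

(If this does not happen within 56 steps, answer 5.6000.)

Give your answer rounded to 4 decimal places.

Step 0: x=[9.3000] v=[0.0000]
Step 1: x=[9.2580] v=[-0.4200]
Step 2: x=[9.1746] v=[-0.8345]
Step 3: x=[9.0508] v=[-1.2380]
Step 4: x=[8.8883] v=[-1.6253]
Step 5: x=[8.6892] v=[-1.9913]
Step 6: x=[8.4561] v=[-2.3311]
Step 7: x=[8.1921] v=[-2.6403]
Step 8: x=[7.9006] v=[-2.9149]
Step 9: x=[7.5855] v=[-3.1512]
Step 10: x=[7.2509] v=[-3.3462]
Step 11: x=[6.9012] v=[-3.4973]
Step 12: x=[6.5410] v=[-3.6025]
Step 13: x=[6.1750] v=[-3.6604]
Step 14: x=[5.8080] v=[-3.6702]
Step 15: x=[5.4448] v=[-3.6319]
Step 16: x=[5.0902] v=[-3.5459]
Step 17: x=[4.7489] v=[-3.4134]
Step 18: x=[4.4253] v=[-3.2361]
Step 19: x=[4.1237] v=[-3.0163]
Step 20: x=[3.8480] v=[-2.7569]
Step 21: x=[3.6019] v=[-2.4613]
Step 22: x=[3.3886] v=[-2.1334]
Step 23: x=[3.2109] v=[-1.7775]
Step 24: x=[3.0711] v=[-1.3983]
Step 25: x=[2.9710] v=[-1.0008]
Step 26: x=[2.9120] v=[-0.5901]
Step 27: x=[2.8948] v=[-0.1717]
Step 28: x=[2.9197] v=[0.2490]
First v>=0 after going negative at step 28, time=2.8000

Answer: 2.8000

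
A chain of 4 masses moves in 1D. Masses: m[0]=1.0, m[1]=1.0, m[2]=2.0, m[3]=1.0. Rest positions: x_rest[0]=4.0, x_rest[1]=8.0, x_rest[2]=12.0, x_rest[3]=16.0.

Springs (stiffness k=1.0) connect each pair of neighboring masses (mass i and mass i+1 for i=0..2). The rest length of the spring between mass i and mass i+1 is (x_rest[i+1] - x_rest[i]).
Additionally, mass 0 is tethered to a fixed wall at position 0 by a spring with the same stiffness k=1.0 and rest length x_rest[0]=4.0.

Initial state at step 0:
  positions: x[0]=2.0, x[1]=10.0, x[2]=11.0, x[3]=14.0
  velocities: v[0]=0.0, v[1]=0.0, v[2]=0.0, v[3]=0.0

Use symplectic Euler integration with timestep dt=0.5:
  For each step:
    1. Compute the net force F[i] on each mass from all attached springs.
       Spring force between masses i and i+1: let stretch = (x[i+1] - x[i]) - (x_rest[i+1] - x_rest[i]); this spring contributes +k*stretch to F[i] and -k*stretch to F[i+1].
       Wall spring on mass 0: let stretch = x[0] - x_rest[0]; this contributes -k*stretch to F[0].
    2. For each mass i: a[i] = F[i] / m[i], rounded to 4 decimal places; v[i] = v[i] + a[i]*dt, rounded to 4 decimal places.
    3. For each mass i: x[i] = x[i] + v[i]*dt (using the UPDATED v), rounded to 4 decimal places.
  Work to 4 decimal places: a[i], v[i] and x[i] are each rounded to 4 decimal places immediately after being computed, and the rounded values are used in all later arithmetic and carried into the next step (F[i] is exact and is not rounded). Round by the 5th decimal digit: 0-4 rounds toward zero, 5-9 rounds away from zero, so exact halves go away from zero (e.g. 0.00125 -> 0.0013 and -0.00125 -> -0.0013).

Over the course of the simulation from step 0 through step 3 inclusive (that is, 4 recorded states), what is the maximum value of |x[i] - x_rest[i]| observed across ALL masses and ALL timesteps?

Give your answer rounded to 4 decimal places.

Answer: 2.9531

Derivation:
Step 0: x=[2.0000 10.0000 11.0000 14.0000] v=[0.0000 0.0000 0.0000 0.0000]
Step 1: x=[3.5000 8.2500 11.2500 14.2500] v=[3.0000 -3.5000 0.5000 0.5000]
Step 2: x=[5.3125 6.0625 11.5000 14.7500] v=[3.6250 -4.3750 0.5000 1.0000]
Step 3: x=[5.9844 5.0469 11.4766 15.4375] v=[1.3438 -2.0313 -0.0469 1.3750]
Max displacement = 2.9531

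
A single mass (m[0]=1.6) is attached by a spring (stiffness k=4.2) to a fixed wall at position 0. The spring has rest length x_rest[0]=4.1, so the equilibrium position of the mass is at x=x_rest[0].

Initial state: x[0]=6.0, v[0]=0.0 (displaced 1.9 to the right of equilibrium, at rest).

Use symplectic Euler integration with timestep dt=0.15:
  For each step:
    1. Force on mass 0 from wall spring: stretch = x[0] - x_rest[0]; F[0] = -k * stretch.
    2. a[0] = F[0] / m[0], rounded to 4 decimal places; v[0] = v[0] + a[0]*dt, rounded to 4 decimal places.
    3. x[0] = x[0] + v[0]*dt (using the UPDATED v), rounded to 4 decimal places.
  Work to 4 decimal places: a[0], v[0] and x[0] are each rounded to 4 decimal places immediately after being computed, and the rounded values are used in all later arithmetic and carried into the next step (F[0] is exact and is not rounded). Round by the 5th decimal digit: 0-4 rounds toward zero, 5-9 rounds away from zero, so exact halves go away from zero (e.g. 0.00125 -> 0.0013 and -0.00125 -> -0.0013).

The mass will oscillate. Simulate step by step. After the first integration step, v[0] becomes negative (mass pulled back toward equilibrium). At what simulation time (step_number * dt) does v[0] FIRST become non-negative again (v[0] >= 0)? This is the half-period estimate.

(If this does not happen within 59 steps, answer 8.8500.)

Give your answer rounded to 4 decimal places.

Step 0: x=[6.0000] v=[0.0000]
Step 1: x=[5.8878] v=[-0.7481]
Step 2: x=[5.6700] v=[-1.4521]
Step 3: x=[5.3595] v=[-2.0703]
Step 4: x=[4.9746] v=[-2.5662]
Step 5: x=[4.5380] v=[-2.9106]
Step 6: x=[4.0755] v=[-3.0831]
Step 7: x=[3.6145] v=[-3.0735]
Step 8: x=[3.1822] v=[-2.8823]
Step 9: x=[2.8041] v=[-2.5209]
Step 10: x=[2.5025] v=[-2.0106]
Step 11: x=[2.2953] v=[-1.3816]
Step 12: x=[2.1947] v=[-0.6710]
Step 13: x=[2.2066] v=[0.0792]
First v>=0 after going negative at step 13, time=1.9500

Answer: 1.9500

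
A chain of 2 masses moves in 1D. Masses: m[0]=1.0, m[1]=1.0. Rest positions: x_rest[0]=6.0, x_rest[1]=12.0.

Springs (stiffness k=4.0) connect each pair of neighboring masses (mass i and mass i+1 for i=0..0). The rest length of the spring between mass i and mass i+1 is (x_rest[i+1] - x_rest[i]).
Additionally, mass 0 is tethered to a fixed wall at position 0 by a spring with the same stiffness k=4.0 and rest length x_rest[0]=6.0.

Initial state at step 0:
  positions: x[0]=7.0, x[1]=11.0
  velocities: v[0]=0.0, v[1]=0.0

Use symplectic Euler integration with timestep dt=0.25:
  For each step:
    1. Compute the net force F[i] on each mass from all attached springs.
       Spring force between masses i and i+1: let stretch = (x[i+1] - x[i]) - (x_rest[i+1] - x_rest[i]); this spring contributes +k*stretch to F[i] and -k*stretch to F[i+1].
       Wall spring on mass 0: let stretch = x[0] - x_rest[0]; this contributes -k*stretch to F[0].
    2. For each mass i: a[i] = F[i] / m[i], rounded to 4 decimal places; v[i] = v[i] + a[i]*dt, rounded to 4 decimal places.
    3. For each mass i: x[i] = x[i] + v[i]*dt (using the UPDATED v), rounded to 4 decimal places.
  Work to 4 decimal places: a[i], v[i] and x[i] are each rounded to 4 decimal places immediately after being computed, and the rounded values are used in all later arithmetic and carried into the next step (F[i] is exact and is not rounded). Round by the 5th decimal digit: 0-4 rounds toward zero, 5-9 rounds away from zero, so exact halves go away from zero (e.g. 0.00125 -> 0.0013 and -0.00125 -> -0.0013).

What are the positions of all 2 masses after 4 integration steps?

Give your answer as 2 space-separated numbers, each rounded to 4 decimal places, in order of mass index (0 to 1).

Answer: 4.9180 12.6016

Derivation:
Step 0: x=[7.0000 11.0000] v=[0.0000 0.0000]
Step 1: x=[6.2500 11.5000] v=[-3.0000 2.0000]
Step 2: x=[5.2500 12.1875] v=[-4.0000 2.7500]
Step 3: x=[4.6719 12.6406] v=[-2.3125 1.8125]
Step 4: x=[4.9180 12.6016] v=[0.9843 -0.1562]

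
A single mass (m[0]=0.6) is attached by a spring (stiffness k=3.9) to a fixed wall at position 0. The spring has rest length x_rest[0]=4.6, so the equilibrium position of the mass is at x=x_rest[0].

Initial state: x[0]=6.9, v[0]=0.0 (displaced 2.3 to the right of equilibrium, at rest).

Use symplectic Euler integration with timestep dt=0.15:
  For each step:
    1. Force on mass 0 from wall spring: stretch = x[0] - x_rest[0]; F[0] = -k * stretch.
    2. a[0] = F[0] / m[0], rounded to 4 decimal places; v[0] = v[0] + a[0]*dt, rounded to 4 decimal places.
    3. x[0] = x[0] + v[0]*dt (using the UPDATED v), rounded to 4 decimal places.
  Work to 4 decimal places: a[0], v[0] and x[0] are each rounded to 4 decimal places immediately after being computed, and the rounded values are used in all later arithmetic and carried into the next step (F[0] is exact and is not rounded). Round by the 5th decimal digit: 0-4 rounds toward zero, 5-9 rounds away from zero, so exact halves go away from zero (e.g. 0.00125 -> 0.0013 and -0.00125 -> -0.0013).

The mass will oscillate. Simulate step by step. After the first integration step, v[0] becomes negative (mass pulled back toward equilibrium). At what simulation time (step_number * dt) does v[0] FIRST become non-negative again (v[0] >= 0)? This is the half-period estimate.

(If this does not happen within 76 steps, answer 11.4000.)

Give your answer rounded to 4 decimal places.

Step 0: x=[6.9000] v=[0.0000]
Step 1: x=[6.5636] v=[-2.2425]
Step 2: x=[5.9401] v=[-4.1570]
Step 3: x=[5.1206] v=[-5.4636]
Step 4: x=[4.2249] v=[-5.9712]
Step 5: x=[3.3841] v=[-5.6055]
Step 6: x=[2.7211] v=[-4.4200]
Step 7: x=[2.3329] v=[-2.5881]
Step 8: x=[2.2762] v=[-0.3777]
Step 9: x=[2.5594] v=[1.8880]
First v>=0 after going negative at step 9, time=1.3500

Answer: 1.3500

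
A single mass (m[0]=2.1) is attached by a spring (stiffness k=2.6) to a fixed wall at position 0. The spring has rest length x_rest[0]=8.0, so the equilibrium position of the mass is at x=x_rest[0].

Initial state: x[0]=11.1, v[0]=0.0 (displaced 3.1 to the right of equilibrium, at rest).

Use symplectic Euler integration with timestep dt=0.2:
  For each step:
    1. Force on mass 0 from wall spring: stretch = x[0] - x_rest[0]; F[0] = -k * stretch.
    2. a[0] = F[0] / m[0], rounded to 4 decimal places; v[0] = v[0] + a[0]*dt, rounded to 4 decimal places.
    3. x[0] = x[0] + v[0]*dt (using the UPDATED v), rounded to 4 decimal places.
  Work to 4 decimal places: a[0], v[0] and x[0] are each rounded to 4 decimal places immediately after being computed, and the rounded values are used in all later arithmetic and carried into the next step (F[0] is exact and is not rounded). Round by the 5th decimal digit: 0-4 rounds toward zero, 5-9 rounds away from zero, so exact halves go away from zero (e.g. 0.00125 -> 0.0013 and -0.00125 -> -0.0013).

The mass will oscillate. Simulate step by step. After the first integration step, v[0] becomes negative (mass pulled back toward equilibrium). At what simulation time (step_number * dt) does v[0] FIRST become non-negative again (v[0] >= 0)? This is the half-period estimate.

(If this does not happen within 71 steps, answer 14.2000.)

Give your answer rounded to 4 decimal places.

Answer: 3.0000

Derivation:
Step 0: x=[11.1000] v=[0.0000]
Step 1: x=[10.9465] v=[-0.7676]
Step 2: x=[10.6471] v=[-1.4972]
Step 3: x=[10.2166] v=[-2.1527]
Step 4: x=[9.6763] v=[-2.7016]
Step 5: x=[9.0530] v=[-3.1167]
Step 6: x=[8.3775] v=[-3.3774]
Step 7: x=[7.6833] v=[-3.4709]
Step 8: x=[7.0048] v=[-3.3925]
Step 9: x=[6.3756] v=[-3.1461]
Step 10: x=[5.8268] v=[-2.7439]
Step 11: x=[5.3856] v=[-2.2058]
Step 12: x=[5.0739] v=[-1.5584]
Step 13: x=[4.9071] v=[-0.8338]
Step 14: x=[4.8935] v=[-0.0679]
Step 15: x=[5.0338] v=[0.7013]
First v>=0 after going negative at step 15, time=3.0000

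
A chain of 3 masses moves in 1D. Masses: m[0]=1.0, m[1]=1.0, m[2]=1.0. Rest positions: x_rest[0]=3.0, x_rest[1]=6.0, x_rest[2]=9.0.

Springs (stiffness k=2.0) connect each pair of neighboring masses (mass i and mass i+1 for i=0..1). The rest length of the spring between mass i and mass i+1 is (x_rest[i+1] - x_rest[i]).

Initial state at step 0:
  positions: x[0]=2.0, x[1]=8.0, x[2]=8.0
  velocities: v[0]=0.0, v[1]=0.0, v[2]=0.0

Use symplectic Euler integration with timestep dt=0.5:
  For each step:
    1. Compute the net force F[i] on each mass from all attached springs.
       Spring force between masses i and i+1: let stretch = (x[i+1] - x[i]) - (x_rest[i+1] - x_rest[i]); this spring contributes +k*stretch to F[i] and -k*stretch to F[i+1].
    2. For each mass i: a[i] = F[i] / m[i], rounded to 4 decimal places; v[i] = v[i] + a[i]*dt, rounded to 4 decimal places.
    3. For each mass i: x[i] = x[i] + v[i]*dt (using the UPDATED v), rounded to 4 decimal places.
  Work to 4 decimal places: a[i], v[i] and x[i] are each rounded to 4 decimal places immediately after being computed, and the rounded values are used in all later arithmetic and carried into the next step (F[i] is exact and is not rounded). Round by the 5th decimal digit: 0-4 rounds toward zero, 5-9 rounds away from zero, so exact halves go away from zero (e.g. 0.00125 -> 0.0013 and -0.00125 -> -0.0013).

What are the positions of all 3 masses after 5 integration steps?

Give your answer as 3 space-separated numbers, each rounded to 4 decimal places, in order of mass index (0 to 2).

Step 0: x=[2.0000 8.0000 8.0000] v=[0.0000 0.0000 0.0000]
Step 1: x=[3.5000 5.0000 9.5000] v=[3.0000 -6.0000 3.0000]
Step 2: x=[4.2500 3.5000 10.2500] v=[1.5000 -3.0000 1.5000]
Step 3: x=[3.1250 5.7500 9.1250] v=[-2.2500 4.5000 -2.2500]
Step 4: x=[1.8125 8.3750 7.8125] v=[-2.6250 5.2500 -2.6250]
Step 5: x=[2.2813 7.4375 8.2813] v=[0.9375 -1.8750 0.9375]

Answer: 2.2813 7.4375 8.2813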